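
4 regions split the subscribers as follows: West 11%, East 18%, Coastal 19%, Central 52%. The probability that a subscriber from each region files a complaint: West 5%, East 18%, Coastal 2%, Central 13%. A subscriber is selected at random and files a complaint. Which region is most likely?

Central

Compute prior × likelihood for every hypothesis:
  West: 0.11 × 0.05 = 0.0055
  East: 0.18 × 0.18 = 0.0324
  Coastal: 0.19 × 0.02 = 0.0038
  Central: 0.52 × 0.13 = 0.0676
Total = 0.1093.
Largest term belongs to Central, so Central is most probable.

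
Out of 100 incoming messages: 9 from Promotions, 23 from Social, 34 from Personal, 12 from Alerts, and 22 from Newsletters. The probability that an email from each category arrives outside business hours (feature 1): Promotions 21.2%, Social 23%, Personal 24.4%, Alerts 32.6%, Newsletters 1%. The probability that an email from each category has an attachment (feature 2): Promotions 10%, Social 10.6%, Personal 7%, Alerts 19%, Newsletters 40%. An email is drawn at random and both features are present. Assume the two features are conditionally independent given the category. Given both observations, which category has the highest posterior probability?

Compute prior × likelihood for every hypothesis:
  Promotions: 0.09 × 0.212 × 0.1 = 0.001908
  Social: 0.23 × 0.23 × 0.106 = 0.0056074
  Personal: 0.34 × 0.244 × 0.07 = 0.0058072
  Alerts: 0.12 × 0.326 × 0.19 = 0.0074328
  Newsletters: 0.22 × 0.01 × 0.4 = 0.00088
Normalizing constant = 0.0216354.
Largest term belongs to Alerts, so Alerts is most probable.

Alerts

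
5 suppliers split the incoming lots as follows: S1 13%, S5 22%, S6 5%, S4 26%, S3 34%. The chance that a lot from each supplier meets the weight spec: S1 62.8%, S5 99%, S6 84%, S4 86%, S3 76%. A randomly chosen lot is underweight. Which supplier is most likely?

Taking complements, P(underweight | each) = S1 0.372, S5 0.01, S6 0.16, S4 0.14, S3 0.24.
By Bayes' rule, posterior ∝ prior × likelihood:
  S1: 0.13 × 0.372 = 0.04836
  S5: 0.22 × 0.01 = 0.0022
  S6: 0.05 × 0.16 = 0.008
  S4: 0.26 × 0.14 = 0.0364
  S3: 0.34 × 0.24 = 0.0816
Normalizing constant = 0.17656.
Largest term belongs to S3, so S3 is most probable.

S3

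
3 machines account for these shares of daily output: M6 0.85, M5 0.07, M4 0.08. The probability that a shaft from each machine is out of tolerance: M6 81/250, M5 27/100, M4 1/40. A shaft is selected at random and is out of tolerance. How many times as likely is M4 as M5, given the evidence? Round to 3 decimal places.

0.106

Unnormalized posteriors (prior × likelihood):
  M6: 0.85 × 0.324 = 0.2754
  M5: 0.07 × 0.27 = 0.0189
  M4: 0.08 × 0.025 = 0.002
Total = 0.2963.
The ratio is 0.002 / 0.0189 (the normalizer cancels) = 0.106.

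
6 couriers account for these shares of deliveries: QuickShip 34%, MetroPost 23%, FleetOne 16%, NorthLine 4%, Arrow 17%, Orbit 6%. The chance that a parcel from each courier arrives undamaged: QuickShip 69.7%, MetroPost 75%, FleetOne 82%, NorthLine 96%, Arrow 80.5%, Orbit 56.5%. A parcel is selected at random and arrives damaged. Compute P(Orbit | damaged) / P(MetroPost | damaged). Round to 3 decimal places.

0.454

Taking complements, P(damaged | each) = QuickShip 0.303, MetroPost 0.25, FleetOne 0.18, NorthLine 0.04, Arrow 0.195, Orbit 0.435.
Unnormalized posteriors (prior × likelihood):
  QuickShip: 0.34 × 0.303 = 0.10302
  MetroPost: 0.23 × 0.25 = 0.0575
  FleetOne: 0.16 × 0.18 = 0.0288
  NorthLine: 0.04 × 0.04 = 0.0016
  Arrow: 0.17 × 0.195 = 0.03315
  Orbit: 0.06 × 0.435 = 0.0261
Normalizing constant = 0.25017.
The ratio is 0.0261 / 0.0575 (the normalizer cancels) = 0.454.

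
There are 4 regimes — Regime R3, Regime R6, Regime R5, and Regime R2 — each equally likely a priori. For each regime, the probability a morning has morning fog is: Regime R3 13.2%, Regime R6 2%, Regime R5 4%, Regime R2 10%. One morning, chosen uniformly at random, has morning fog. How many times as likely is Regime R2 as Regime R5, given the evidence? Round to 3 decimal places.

2.500

Since the prior is uniform, the posterior is proportional to the likelihood:
  Regime R3: 0.132
  Regime R6: 0.02
  Regime R5: 0.04
  Regime R2: 0.1
Total = 0.292.
The ratio is 0.1 / 0.04 (the normalizer cancels) = 2.500.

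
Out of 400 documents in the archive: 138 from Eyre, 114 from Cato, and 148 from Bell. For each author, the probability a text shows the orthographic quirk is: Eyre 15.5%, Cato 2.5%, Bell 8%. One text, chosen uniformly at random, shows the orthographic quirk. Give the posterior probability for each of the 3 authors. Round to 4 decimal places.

Eyre 0.5928, Cato 0.0790, Bell 0.3282

By Bayes' rule, posterior ∝ prior × likelihood:
  Eyre: 0.345 × 0.155 = 0.053475
  Cato: 0.285 × 0.025 = 0.007125
  Bell: 0.37 × 0.08 = 0.0296
Normalizing constant = 0.0902.
P(Eyre | quirk) = 0.053475/0.0902 ≈ 0.5928
P(Cato | quirk) = 0.007125/0.0902 ≈ 0.0790
P(Bell | quirk) = 0.0296/0.0902 ≈ 0.3282
(Check: 0.5928+0.0790+0.3282 = 1.0000.)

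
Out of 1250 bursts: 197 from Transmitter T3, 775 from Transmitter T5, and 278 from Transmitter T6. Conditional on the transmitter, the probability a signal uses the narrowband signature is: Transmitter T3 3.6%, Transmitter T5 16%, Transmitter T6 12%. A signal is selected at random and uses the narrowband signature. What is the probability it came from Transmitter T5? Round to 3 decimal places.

By Bayes' rule, posterior ∝ prior × likelihood:
  Transmitter T3: 0.1576 × 0.036 = 0.0056736
  Transmitter T5: 0.62 × 0.16 = 0.0992
  Transmitter T6: 0.2224 × 0.12 = 0.026688
Sum = 0.1315616.
P(Transmitter T5 | evidence) = 0.0992 / 0.1315616 ≈ 0.754.

0.754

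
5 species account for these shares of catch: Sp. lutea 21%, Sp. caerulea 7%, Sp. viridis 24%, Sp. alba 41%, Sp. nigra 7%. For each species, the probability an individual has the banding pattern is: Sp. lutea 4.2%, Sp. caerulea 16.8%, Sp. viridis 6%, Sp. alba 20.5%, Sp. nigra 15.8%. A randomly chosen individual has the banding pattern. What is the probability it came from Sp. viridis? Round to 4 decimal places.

0.1107

By Bayes' rule, posterior ∝ prior × likelihood:
  Sp. lutea: 0.21 × 0.042 = 0.00882
  Sp. caerulea: 0.07 × 0.168 = 0.01176
  Sp. viridis: 0.24 × 0.06 = 0.0144
  Sp. alba: 0.41 × 0.205 = 0.08405
  Sp. nigra: 0.07 × 0.158 = 0.01106
Normalizing constant = 0.13009.
P(Sp. viridis | evidence) = 0.0144 / 0.13009 ≈ 0.1107.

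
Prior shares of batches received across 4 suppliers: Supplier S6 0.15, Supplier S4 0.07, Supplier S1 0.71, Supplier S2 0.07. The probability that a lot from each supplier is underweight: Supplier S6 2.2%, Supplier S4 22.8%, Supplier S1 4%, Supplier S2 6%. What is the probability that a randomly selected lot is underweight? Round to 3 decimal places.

0.052

Prior × likelihood for each hypothesis:
  Supplier S6: 0.15 × 0.022 = 0.0033
  Supplier S4: 0.07 × 0.228 = 0.01596
  Supplier S1: 0.71 × 0.04 = 0.0284
  Supplier S2: 0.07 × 0.06 = 0.0042
P(underweight) = 0.0033 + 0.01596 + 0.0284 + 0.0042 = 0.05186 → 0.052.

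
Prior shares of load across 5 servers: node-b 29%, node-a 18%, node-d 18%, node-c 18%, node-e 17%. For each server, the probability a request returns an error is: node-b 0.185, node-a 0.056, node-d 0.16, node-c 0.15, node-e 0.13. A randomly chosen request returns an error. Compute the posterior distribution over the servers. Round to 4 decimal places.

node-b 0.3788, node-a 0.0712, node-d 0.2033, node-c 0.1906, node-e 0.1560

Unnormalized posteriors (prior × likelihood):
  node-b: 0.29 × 0.185 = 0.05365
  node-a: 0.18 × 0.056 = 0.01008
  node-d: 0.18 × 0.16 = 0.0288
  node-c: 0.18 × 0.15 = 0.027
  node-e: 0.17 × 0.13 = 0.0221
Sum = 0.14163.
P(node-b | error) = 0.05365/0.14163 ≈ 0.3788
P(node-a | error) = 0.01008/0.14163 ≈ 0.0712
P(node-d | error) = 0.0288/0.14163 ≈ 0.2033
P(node-c | error) = 0.027/0.14163 ≈ 0.1906
P(node-e | error) = 0.0221/0.14163 ≈ 0.1560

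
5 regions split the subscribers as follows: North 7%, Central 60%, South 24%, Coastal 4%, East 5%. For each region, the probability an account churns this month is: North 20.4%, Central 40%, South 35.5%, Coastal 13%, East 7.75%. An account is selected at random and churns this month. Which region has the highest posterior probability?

Central

Compute prior × likelihood for every hypothesis:
  North: 0.07 × 0.204 = 0.01428
  Central: 0.6 × 0.4 = 0.24
  South: 0.24 × 0.355 = 0.0852
  Coastal: 0.04 × 0.13 = 0.0052
  East: 0.05 × 0.0775 = 0.003875
Sum = 0.348555.
Largest term belongs to Central, so Central is most probable.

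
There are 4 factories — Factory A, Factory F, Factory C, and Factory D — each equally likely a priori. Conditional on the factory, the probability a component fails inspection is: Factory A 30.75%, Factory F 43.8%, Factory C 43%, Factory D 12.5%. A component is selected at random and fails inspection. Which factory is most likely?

Factory F

Since the prior is uniform, the posterior is proportional to the likelihood:
  Factory A: 0.3075
  Factory F: 0.438
  Factory C: 0.43
  Factory D: 0.125
Total = 1.3005.
Largest term belongs to Factory F, so Factory F is most probable.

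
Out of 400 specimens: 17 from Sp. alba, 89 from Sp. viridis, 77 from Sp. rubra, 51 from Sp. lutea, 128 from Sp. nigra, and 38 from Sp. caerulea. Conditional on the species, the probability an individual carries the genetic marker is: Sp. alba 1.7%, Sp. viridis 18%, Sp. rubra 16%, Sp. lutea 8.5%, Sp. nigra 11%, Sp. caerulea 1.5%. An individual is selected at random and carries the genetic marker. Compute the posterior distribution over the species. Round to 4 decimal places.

Sp. alba 0.0061, Sp. viridis 0.3365, Sp. rubra 0.2587, Sp. lutea 0.0910, Sp. nigra 0.2957, Sp. caerulea 0.0120

Unnormalized posteriors (prior × likelihood):
  Sp. alba: 0.0425 × 0.017 = 0.0007225
  Sp. viridis: 0.2225 × 0.18 = 0.04005
  Sp. rubra: 0.1925 × 0.16 = 0.0308
  Sp. lutea: 0.1275 × 0.085 = 0.0108375
  Sp. nigra: 0.32 × 0.11 = 0.0352
  Sp. caerulea: 0.095 × 0.015 = 0.001425
Total = 0.119035.
P(Sp. alba | marker) = 0.0007225/0.119035 ≈ 0.0061
P(Sp. viridis | marker) = 0.04005/0.119035 ≈ 0.3365
P(Sp. rubra | marker) = 0.0308/0.119035 ≈ 0.2587
P(Sp. lutea | marker) = 0.0108375/0.119035 ≈ 0.0910
P(Sp. nigra | marker) = 0.0352/0.119035 ≈ 0.2957
P(Sp. caerulea | marker) = 0.001425/0.119035 ≈ 0.0120
(Check: 0.0061+0.3365+0.2587+0.0910+0.2957+0.0120 = 1.0000.)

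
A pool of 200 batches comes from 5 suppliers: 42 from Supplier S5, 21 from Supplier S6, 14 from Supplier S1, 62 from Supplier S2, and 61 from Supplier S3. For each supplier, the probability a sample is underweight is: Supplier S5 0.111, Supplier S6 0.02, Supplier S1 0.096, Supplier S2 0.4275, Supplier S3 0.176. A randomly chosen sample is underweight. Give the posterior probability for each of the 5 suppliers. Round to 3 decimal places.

Unnormalized posteriors (prior × likelihood):
  Supplier S5: 0.21 × 0.111 = 0.02331
  Supplier S6: 0.105 × 0.02 = 0.0021
  Supplier S1: 0.07 × 0.096 = 0.00672
  Supplier S2: 0.31 × 0.4275 = 0.132525
  Supplier S3: 0.305 × 0.176 = 0.05368
Normalizing constant = 0.218335.
P(Supplier S5 | underweight) = 0.02331/0.218335 ≈ 0.107
P(Supplier S6 | underweight) = 0.0021/0.218335 ≈ 0.010
P(Supplier S1 | underweight) = 0.00672/0.218335 ≈ 0.031
P(Supplier S2 | underweight) = 0.132525/0.218335 ≈ 0.607
P(Supplier S3 | underweight) = 0.05368/0.218335 ≈ 0.246

Supplier S5 0.107, Supplier S6 0.010, Supplier S1 0.031, Supplier S2 0.607, Supplier S3 0.246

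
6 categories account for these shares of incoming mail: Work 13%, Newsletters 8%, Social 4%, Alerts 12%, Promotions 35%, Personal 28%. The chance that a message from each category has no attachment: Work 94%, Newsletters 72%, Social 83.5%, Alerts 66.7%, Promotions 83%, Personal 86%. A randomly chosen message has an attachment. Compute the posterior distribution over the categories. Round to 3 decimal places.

Taking complements, P(attachment | each) = Work 0.06, Newsletters 0.28, Social 0.165, Alerts 0.333, Promotions 0.17, Personal 0.14.
Unnormalized posteriors (prior × likelihood):
  Work: 0.13 × 0.06 = 0.0078
  Newsletters: 0.08 × 0.28 = 0.0224
  Social: 0.04 × 0.165 = 0.0066
  Alerts: 0.12 × 0.333 = 0.03996
  Promotions: 0.35 × 0.17 = 0.0595
  Personal: 0.28 × 0.14 = 0.0392
Sum = 0.17546.
P(Work | attachment) = 0.0078/0.17546 ≈ 0.044
P(Newsletters | attachment) = 0.0224/0.17546 ≈ 0.128
P(Social | attachment) = 0.0066/0.17546 ≈ 0.038
P(Alerts | attachment) = 0.03996/0.17546 ≈ 0.228
P(Promotions | attachment) = 0.0595/0.17546 ≈ 0.339
P(Personal | attachment) = 0.0392/0.17546 ≈ 0.223
(Check: 0.044+0.128+0.038+0.228+0.339+0.223 = 1.000.)

Work 0.044, Newsletters 0.128, Social 0.038, Alerts 0.228, Promotions 0.339, Personal 0.223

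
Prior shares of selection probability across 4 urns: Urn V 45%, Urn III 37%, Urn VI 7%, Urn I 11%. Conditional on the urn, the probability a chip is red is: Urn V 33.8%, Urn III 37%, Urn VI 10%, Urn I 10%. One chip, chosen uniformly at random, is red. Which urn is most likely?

Urn V

By Bayes' rule, posterior ∝ prior × likelihood:
  Urn V: 0.45 × 0.338 = 0.1521
  Urn III: 0.37 × 0.37 = 0.1369
  Urn VI: 0.07 × 0.1 = 0.007
  Urn I: 0.11 × 0.1 = 0.011
Sum = 0.307.
Largest term belongs to Urn V, so Urn V is most probable.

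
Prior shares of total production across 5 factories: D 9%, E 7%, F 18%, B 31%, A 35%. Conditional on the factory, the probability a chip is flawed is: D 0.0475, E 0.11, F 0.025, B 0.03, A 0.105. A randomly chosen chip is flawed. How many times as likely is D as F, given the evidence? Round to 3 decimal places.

0.950

By Bayes' rule, posterior ∝ prior × likelihood:
  D: 0.09 × 0.0475 = 0.004275
  E: 0.07 × 0.11 = 0.0077
  F: 0.18 × 0.025 = 0.0045
  B: 0.31 × 0.03 = 0.0093
  A: 0.35 × 0.105 = 0.03675
Total = 0.062525.
The ratio is 0.004275 / 0.0045 (the normalizer cancels) = 0.950.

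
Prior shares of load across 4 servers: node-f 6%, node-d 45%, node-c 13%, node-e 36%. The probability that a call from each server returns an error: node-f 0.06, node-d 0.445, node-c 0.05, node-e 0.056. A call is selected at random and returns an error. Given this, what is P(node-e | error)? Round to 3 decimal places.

Compute prior × likelihood for every hypothesis:
  node-f: 0.06 × 0.06 = 0.0036
  node-d: 0.45 × 0.445 = 0.20025
  node-c: 0.13 × 0.05 = 0.0065
  node-e: 0.36 × 0.056 = 0.02016
Normalizing constant = 0.23051.
P(node-e | evidence) = 0.02016 / 0.23051 ≈ 0.087.

0.087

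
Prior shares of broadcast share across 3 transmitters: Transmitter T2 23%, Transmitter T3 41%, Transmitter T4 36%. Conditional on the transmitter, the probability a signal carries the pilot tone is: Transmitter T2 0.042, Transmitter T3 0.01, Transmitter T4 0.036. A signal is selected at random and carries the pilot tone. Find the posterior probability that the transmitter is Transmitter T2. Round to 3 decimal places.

0.362

Unnormalized posteriors (prior × likelihood):
  Transmitter T2: 0.23 × 0.042 = 0.00966
  Transmitter T3: 0.41 × 0.01 = 0.0041
  Transmitter T4: 0.36 × 0.036 = 0.01296
Sum = 0.02672.
P(Transmitter T2 | evidence) = 0.00966 / 0.02672 ≈ 0.362.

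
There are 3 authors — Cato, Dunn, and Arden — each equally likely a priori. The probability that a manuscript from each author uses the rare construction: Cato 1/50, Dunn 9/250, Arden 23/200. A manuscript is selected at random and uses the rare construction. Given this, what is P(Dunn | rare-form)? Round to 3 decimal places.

0.211

With a uniform prior (1/3 each), posterior ∝ likelihood:
  Cato: 0.02
  Dunn: 0.036
  Arden: 0.115
Normalizing constant = 0.171.
P(Dunn | evidence) = 0.036 / 0.171 ≈ 0.211.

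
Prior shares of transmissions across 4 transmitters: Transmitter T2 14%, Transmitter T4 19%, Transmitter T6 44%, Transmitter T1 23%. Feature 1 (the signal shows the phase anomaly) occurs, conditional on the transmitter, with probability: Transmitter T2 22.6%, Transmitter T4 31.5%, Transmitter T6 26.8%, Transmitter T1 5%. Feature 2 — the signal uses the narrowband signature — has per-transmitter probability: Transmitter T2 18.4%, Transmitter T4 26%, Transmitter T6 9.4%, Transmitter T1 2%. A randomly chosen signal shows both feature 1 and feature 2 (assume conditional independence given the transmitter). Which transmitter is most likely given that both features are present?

Transmitter T4

Prior × likelihood for each hypothesis:
  Transmitter T2: 0.14 × 0.226 × 0.184 = 0.00582176
  Transmitter T4: 0.19 × 0.315 × 0.26 = 0.015561
  Transmitter T6: 0.44 × 0.268 × 0.094 = 0.01108448
  Transmitter T1: 0.23 × 0.05 × 0.02 = 0.00023
Normalizing constant = 0.03269724.
Largest term belongs to Transmitter T4, so Transmitter T4 is most probable.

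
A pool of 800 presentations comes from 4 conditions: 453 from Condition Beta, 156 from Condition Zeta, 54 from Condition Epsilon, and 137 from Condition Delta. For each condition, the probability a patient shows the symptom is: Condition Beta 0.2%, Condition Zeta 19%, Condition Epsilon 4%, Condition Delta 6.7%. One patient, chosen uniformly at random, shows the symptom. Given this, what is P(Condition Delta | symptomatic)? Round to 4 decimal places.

0.2191

By Bayes' rule, posterior ∝ prior × likelihood:
  Condition Beta: 0.56625 × 0.002 = 0.0011325
  Condition Zeta: 0.195 × 0.19 = 0.03705
  Condition Epsilon: 0.0675 × 0.04 = 0.0027
  Condition Delta: 0.17125 × 0.067 = 0.01147375
Total = 0.05235625.
P(Condition Delta | evidence) = 0.01147375 / 0.05235625 ≈ 0.2191.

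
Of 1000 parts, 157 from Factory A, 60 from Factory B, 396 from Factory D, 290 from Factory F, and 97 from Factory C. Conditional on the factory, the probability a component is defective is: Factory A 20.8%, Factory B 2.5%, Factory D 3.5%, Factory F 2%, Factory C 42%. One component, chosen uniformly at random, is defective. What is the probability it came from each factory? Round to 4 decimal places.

Prior × likelihood for each hypothesis:
  Factory A: 0.157 × 0.208 = 0.032656
  Factory B: 0.06 × 0.025 = 0.0015
  Factory D: 0.396 × 0.035 = 0.01386
  Factory F: 0.29 × 0.02 = 0.0058
  Factory C: 0.097 × 0.42 = 0.04074
Sum = 0.094556.
P(Factory A | defective) = 0.032656/0.094556 ≈ 0.3454
P(Factory B | defective) = 0.0015/0.094556 ≈ 0.0159
P(Factory D | defective) = 0.01386/0.094556 ≈ 0.1466
P(Factory F | defective) = 0.0058/0.094556 ≈ 0.0613
P(Factory C | defective) = 0.04074/0.094556 ≈ 0.4309

Factory A 0.3454, Factory B 0.0159, Factory D 0.1466, Factory F 0.0613, Factory C 0.4309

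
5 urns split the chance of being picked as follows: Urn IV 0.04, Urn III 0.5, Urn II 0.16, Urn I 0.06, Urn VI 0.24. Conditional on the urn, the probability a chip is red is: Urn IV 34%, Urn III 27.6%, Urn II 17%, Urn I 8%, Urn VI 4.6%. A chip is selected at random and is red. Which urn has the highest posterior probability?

Urn III

By Bayes' rule, posterior ∝ prior × likelihood:
  Urn IV: 0.04 × 0.34 = 0.0136
  Urn III: 0.5 × 0.276 = 0.138
  Urn II: 0.16 × 0.17 = 0.0272
  Urn I: 0.06 × 0.08 = 0.0048
  Urn VI: 0.24 × 0.046 = 0.01104
Normalizing constant = 0.19464.
Largest term belongs to Urn III, so Urn III is most probable.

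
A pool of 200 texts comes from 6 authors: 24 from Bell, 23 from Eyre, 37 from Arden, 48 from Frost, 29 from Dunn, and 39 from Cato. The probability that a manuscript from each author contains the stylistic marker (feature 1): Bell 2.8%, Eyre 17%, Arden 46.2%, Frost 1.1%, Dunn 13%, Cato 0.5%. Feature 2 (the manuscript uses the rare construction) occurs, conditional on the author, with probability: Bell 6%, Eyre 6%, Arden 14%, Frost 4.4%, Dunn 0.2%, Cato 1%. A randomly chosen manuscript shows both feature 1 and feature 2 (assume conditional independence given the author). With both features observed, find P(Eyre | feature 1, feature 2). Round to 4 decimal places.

0.0869

By Bayes' rule, posterior ∝ prior × likelihood:
  Bell: 0.12 × 0.028 × 0.06 = 0.0002016
  Eyre: 0.115 × 0.17 × 0.06 = 0.001173
  Arden: 0.185 × 0.462 × 0.14 = 0.0119658
  Frost: 0.24 × 0.011 × 0.044 = 0.00011616
  Dunn: 0.145 × 0.13 × 0.002 = 0.0000377
  Cato: 0.195 × 0.005 × 0.01 = 0.00000975
Total = 0.01350401.
P(Eyre | evidence) = 0.001173 / 0.01350401 ≈ 0.0869.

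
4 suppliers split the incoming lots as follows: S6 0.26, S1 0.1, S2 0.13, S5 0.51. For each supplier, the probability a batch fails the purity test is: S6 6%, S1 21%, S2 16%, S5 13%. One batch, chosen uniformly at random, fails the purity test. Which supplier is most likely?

S5

Unnormalized posteriors (prior × likelihood):
  S6: 0.26 × 0.06 = 0.0156
  S1: 0.1 × 0.21 = 0.021
  S2: 0.13 × 0.16 = 0.0208
  S5: 0.51 × 0.13 = 0.0663
Sum = 0.1237.
Largest term belongs to S5, so S5 is most probable.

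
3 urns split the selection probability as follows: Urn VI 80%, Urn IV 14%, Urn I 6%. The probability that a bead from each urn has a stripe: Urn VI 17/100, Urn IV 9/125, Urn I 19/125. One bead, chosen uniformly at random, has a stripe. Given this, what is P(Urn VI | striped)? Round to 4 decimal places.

Prior × likelihood for each hypothesis:
  Urn VI: 0.8 × 0.17 = 0.136
  Urn IV: 0.14 × 0.072 = 0.01008
  Urn I: 0.06 × 0.152 = 0.00912
Sum = 0.1552.
P(Urn VI | evidence) = 0.136 / 0.1552 ≈ 0.8763.

0.8763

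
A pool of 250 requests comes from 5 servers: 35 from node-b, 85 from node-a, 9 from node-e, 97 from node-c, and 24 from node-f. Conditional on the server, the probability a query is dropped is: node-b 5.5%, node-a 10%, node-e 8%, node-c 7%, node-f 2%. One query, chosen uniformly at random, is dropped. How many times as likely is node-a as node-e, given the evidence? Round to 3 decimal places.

Prior × likelihood for each hypothesis:
  node-b: 0.14 × 0.055 = 0.0077
  node-a: 0.34 × 0.1 = 0.034
  node-e: 0.036 × 0.08 = 0.00288
  node-c: 0.388 × 0.07 = 0.02716
  node-f: 0.096 × 0.02 = 0.00192
Sum = 0.07366.
The ratio is 0.034 / 0.00288 (the normalizer cancels) = 11.806.

11.806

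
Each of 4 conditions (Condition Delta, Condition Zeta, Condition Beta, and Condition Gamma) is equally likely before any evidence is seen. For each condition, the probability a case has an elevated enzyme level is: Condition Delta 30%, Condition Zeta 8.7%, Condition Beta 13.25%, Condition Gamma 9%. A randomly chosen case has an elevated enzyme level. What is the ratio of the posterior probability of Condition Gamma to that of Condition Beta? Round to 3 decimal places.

With a uniform prior (1/4 each), posterior ∝ likelihood:
  Condition Delta: 0.3
  Condition Zeta: 0.087
  Condition Beta: 0.1325
  Condition Gamma: 0.09
Total = 0.6095.
The ratio is 0.09 / 0.1325 (the normalizer cancels) = 0.679.

0.679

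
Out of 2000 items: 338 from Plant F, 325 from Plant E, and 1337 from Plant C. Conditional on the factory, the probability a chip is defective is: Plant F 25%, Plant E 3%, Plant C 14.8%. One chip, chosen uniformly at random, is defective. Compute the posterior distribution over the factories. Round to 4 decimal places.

Plant F 0.2893, Plant E 0.0334, Plant C 0.6774

Unnormalized posteriors (prior × likelihood):
  Plant F: 0.169 × 0.25 = 0.04225
  Plant E: 0.1625 × 0.03 = 0.004875
  Plant C: 0.6685 × 0.148 = 0.098938
Total = 0.146063.
P(Plant F | defective) = 0.04225/0.146063 ≈ 0.2893
P(Plant E | defective) = 0.004875/0.146063 ≈ 0.0334
P(Plant C | defective) = 0.098938/0.146063 ≈ 0.6774
(Check: 0.2893+0.0334+0.6774 = 1.0001.)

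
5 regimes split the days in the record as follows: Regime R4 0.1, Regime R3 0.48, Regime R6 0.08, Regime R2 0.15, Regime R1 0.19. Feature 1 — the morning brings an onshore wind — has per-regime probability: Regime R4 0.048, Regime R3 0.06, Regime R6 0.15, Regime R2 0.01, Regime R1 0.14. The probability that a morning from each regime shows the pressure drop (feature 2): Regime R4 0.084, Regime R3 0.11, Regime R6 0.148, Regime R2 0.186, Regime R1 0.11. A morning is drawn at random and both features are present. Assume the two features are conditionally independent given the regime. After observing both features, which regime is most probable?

Regime R3

Compute prior × likelihood for every hypothesis:
  Regime R4: 0.1 × 0.048 × 0.084 = 0.0004032
  Regime R3: 0.48 × 0.06 × 0.11 = 0.003168
  Regime R6: 0.08 × 0.15 × 0.148 = 0.001776
  Regime R2: 0.15 × 0.01 × 0.186 = 0.000279
  Regime R1: 0.19 × 0.14 × 0.11 = 0.002926
Sum = 0.0085522.
Largest term belongs to Regime R3, so Regime R3 is most probable.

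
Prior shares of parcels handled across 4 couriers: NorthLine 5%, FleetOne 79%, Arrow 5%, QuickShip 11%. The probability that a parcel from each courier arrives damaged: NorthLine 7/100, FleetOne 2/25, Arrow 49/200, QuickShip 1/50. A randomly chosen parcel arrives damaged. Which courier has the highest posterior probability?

FleetOne

Compute prior × likelihood for every hypothesis:
  NorthLine: 0.05 × 0.07 = 0.0035
  FleetOne: 0.79 × 0.08 = 0.0632
  Arrow: 0.05 × 0.245 = 0.01225
  QuickShip: 0.11 × 0.02 = 0.0022
Total = 0.08115.
Largest term belongs to FleetOne, so FleetOne is most probable.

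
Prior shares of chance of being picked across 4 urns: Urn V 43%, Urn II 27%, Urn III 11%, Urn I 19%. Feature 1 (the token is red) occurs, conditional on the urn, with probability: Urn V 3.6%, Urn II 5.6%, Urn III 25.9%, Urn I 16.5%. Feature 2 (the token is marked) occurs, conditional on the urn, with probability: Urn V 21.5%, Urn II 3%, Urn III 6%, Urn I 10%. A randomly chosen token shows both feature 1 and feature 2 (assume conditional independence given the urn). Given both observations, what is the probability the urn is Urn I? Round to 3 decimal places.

Prior × likelihood for each hypothesis:
  Urn V: 0.43 × 0.036 × 0.215 = 0.0033282
  Urn II: 0.27 × 0.056 × 0.03 = 0.0004536
  Urn III: 0.11 × 0.259 × 0.06 = 0.0017094
  Urn I: 0.19 × 0.165 × 0.1 = 0.003135
Total = 0.0086262.
P(Urn I | evidence) = 0.003135 / 0.0086262 ≈ 0.363.

0.363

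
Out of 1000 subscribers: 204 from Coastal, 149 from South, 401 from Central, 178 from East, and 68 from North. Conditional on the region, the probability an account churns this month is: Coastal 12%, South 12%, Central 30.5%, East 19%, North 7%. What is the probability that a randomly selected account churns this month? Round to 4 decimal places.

0.2032

Compute prior × likelihood for every hypothesis:
  Coastal: 0.204 × 0.12 = 0.02448
  South: 0.149 × 0.12 = 0.01788
  Central: 0.401 × 0.305 = 0.122305
  East: 0.178 × 0.19 = 0.03382
  North: 0.068 × 0.07 = 0.00476
P(churn) = 0.02448 + 0.01788 + 0.122305 + 0.03382 + 0.00476 = 0.203245 → 0.2032.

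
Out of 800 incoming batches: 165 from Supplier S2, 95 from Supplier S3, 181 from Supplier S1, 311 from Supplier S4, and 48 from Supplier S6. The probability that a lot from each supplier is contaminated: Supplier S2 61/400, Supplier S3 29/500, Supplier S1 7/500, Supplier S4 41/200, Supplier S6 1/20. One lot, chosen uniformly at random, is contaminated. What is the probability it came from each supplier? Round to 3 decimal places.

Compute prior × likelihood for every hypothesis:
  Supplier S2: 0.20625 × 0.1525 = 0.031453125
  Supplier S3: 0.11875 × 0.058 = 0.0068875
  Supplier S1: 0.22625 × 0.014 = 0.0031675
  Supplier S4: 0.38875 × 0.205 = 0.07969375
  Supplier S6: 0.06 × 0.05 = 0.003
Normalizing constant = 0.124201875.
P(Supplier S2 | contaminated) = 0.031453125/0.124201875 ≈ 0.253
P(Supplier S3 | contaminated) = 0.0068875/0.124201875 ≈ 0.055
P(Supplier S1 | contaminated) = 0.0031675/0.124201875 ≈ 0.026
P(Supplier S4 | contaminated) = 0.07969375/0.124201875 ≈ 0.642
P(Supplier S6 | contaminated) = 0.003/0.124201875 ≈ 0.024

Supplier S2 0.253, Supplier S3 0.055, Supplier S1 0.026, Supplier S4 0.642, Supplier S6 0.024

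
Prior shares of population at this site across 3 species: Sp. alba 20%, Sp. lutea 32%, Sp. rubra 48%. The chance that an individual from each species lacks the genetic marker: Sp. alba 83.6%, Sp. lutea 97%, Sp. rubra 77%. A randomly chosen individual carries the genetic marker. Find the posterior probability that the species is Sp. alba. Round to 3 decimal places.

Taking complements, P(marker | each) = Sp. alba 0.164, Sp. lutea 0.03, Sp. rubra 0.23.
Compute prior × likelihood for every hypothesis:
  Sp. alba: 0.2 × 0.164 = 0.0328
  Sp. lutea: 0.32 × 0.03 = 0.0096
  Sp. rubra: 0.48 × 0.23 = 0.1104
Normalizing constant = 0.1528.
P(Sp. alba | evidence) = 0.0328 / 0.1528 ≈ 0.215.

0.215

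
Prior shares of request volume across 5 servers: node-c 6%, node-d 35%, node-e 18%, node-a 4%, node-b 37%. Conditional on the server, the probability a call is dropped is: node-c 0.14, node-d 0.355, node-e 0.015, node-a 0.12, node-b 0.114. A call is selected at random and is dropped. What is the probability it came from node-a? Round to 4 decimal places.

0.0263

Unnormalized posteriors (prior × likelihood):
  node-c: 0.06 × 0.14 = 0.0084
  node-d: 0.35 × 0.355 = 0.12425
  node-e: 0.18 × 0.015 = 0.0027
  node-a: 0.04 × 0.12 = 0.0048
  node-b: 0.37 × 0.114 = 0.04218
Normalizing constant = 0.18233.
P(node-a | evidence) = 0.0048 / 0.18233 ≈ 0.0263.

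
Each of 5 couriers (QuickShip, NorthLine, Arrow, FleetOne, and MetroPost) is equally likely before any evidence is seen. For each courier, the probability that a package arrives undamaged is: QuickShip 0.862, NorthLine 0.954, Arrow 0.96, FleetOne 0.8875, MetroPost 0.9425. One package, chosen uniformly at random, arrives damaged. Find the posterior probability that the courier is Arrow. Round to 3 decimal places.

Taking complements, P(damaged | each) = QuickShip 0.138, NorthLine 0.046, Arrow 0.04, FleetOne 0.1125, MetroPost 0.0575.
Since the prior is uniform, the posterior is proportional to the likelihood:
  QuickShip: 0.138
  NorthLine: 0.046
  Arrow: 0.04
  FleetOne: 0.1125
  MetroPost: 0.0575
Normalizing constant = 0.394.
P(Arrow | evidence) = 0.04 / 0.394 ≈ 0.102.

0.102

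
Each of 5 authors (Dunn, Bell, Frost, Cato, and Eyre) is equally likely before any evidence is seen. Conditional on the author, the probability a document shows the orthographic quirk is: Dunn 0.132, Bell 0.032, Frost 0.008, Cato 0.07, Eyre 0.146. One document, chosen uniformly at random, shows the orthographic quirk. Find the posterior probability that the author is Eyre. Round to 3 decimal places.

With a uniform prior (1/5 each), posterior ∝ likelihood:
  Dunn: 0.132
  Bell: 0.032
  Frost: 0.008
  Cato: 0.07
  Eyre: 0.146
Normalizing constant = 0.388.
P(Eyre | evidence) = 0.146 / 0.388 ≈ 0.376.

0.376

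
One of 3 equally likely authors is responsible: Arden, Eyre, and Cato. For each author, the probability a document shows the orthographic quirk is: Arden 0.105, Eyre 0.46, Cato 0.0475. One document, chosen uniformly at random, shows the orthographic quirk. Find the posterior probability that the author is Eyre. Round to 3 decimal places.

0.751

With a uniform prior (1/3 each), posterior ∝ likelihood:
  Arden: 0.105
  Eyre: 0.46
  Cato: 0.0475
Sum = 0.6125.
P(Eyre | evidence) = 0.46 / 0.6125 ≈ 0.751.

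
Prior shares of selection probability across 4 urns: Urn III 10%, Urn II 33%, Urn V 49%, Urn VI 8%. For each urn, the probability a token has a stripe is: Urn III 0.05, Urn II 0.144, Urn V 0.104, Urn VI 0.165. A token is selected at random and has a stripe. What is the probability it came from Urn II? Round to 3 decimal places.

Unnormalized posteriors (prior × likelihood):
  Urn III: 0.1 × 0.05 = 0.005
  Urn II: 0.33 × 0.144 = 0.04752
  Urn V: 0.49 × 0.104 = 0.05096
  Urn VI: 0.08 × 0.165 = 0.0132
Total = 0.11668.
P(Urn II | evidence) = 0.04752 / 0.11668 ≈ 0.407.

0.407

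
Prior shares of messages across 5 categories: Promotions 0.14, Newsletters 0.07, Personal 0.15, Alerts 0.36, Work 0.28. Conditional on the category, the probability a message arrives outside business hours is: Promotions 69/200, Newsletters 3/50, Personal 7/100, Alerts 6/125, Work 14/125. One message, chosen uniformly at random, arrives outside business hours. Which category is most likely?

Promotions

Unnormalized posteriors (prior × likelihood):
  Promotions: 0.14 × 0.345 = 0.0483
  Newsletters: 0.07 × 0.06 = 0.0042
  Personal: 0.15 × 0.07 = 0.0105
  Alerts: 0.36 × 0.048 = 0.01728
  Work: 0.28 × 0.112 = 0.03136
Total = 0.11164.
Largest term belongs to Promotions, so Promotions is most probable.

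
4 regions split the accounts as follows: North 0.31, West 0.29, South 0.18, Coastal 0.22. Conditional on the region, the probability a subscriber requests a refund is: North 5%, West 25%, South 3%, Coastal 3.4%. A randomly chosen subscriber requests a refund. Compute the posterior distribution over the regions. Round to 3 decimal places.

Compute prior × likelihood for every hypothesis:
  North: 0.31 × 0.05 = 0.0155
  West: 0.29 × 0.25 = 0.0725
  South: 0.18 × 0.03 = 0.0054
  Coastal: 0.22 × 0.034 = 0.00748
Total = 0.10088.
P(North | refund) = 0.0155/0.10088 ≈ 0.154
P(West | refund) = 0.0725/0.10088 ≈ 0.719
P(South | refund) = 0.0054/0.10088 ≈ 0.054
P(Coastal | refund) = 0.00748/0.10088 ≈ 0.074

North 0.154, West 0.719, South 0.054, Coastal 0.074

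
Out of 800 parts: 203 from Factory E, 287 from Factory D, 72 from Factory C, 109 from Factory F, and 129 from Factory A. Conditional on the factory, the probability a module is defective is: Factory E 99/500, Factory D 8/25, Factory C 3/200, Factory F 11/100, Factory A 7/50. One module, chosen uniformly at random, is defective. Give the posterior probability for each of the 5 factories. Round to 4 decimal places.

Unnormalized posteriors (prior × likelihood):
  Factory E: 0.25375 × 0.198 = 0.0502425
  Factory D: 0.35875 × 0.32 = 0.1148
  Factory C: 0.09 × 0.015 = 0.00135
  Factory F: 0.13625 × 0.11 = 0.0149875
  Factory A: 0.16125 × 0.14 = 0.022575
Normalizing constant = 0.203955.
P(Factory E | defective) = 0.0502425/0.203955 ≈ 0.2463
P(Factory D | defective) = 0.1148/0.203955 ≈ 0.5629
P(Factory C | defective) = 0.00135/0.203955 ≈ 0.0066
P(Factory F | defective) = 0.0149875/0.203955 ≈ 0.0735
P(Factory A | defective) = 0.022575/0.203955 ≈ 0.1107

Factory E 0.2463, Factory D 0.5629, Factory C 0.0066, Factory F 0.0735, Factory A 0.1107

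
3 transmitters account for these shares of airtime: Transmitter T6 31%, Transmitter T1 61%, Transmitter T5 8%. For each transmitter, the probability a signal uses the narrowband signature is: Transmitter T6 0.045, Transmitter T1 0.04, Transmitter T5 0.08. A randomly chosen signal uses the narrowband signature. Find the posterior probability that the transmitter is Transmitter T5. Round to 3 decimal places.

Unnormalized posteriors (prior × likelihood):
  Transmitter T6: 0.31 × 0.045 = 0.01395
  Transmitter T1: 0.61 × 0.04 = 0.0244
  Transmitter T5: 0.08 × 0.08 = 0.0064
Sum = 0.04475.
P(Transmitter T5 | evidence) = 0.0064 / 0.04475 ≈ 0.143.

0.143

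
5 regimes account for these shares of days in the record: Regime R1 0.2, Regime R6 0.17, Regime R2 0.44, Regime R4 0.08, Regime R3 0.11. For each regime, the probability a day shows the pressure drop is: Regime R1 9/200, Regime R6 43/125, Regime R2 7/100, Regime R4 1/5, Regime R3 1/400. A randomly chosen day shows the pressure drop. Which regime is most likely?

Compute prior × likelihood for every hypothesis:
  Regime R1: 0.2 × 0.045 = 0.009
  Regime R6: 0.17 × 0.344 = 0.05848
  Regime R2: 0.44 × 0.07 = 0.0308
  Regime R4: 0.08 × 0.2 = 0.016
  Regime R3: 0.11 × 0.0025 = 0.000275
Total = 0.114555.
Largest term belongs to Regime R6, so Regime R6 is most probable.

Regime R6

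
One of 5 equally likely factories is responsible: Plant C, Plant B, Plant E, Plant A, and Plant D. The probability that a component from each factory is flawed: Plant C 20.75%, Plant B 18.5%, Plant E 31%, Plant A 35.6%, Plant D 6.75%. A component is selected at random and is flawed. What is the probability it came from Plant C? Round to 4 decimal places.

0.1843

With a uniform prior (1/5 each), posterior ∝ likelihood:
  Plant C: 0.2075
  Plant B: 0.185
  Plant E: 0.31
  Plant A: 0.356
  Plant D: 0.0675
Sum = 1.126.
P(Plant C | evidence) = 0.2075 / 1.126 ≈ 0.1843.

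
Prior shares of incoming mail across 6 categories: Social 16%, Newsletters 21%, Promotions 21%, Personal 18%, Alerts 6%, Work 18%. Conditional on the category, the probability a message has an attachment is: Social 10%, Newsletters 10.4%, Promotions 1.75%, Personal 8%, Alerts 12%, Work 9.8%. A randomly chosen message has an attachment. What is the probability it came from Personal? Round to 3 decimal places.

0.178

Prior × likelihood for each hypothesis:
  Social: 0.16 × 0.1 = 0.016
  Newsletters: 0.21 × 0.104 = 0.02184
  Promotions: 0.21 × 0.0175 = 0.003675
  Personal: 0.18 × 0.08 = 0.0144
  Alerts: 0.06 × 0.12 = 0.0072
  Work: 0.18 × 0.098 = 0.01764
Sum = 0.080755.
P(Personal | evidence) = 0.0144 / 0.080755 ≈ 0.178.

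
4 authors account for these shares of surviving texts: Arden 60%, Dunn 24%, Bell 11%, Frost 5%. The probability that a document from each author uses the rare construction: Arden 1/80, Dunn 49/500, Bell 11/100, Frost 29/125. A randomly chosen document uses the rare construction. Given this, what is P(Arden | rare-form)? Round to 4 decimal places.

Unnormalized posteriors (prior × likelihood):
  Arden: 0.6 × 0.0125 = 0.0075
  Dunn: 0.24 × 0.098 = 0.02352
  Bell: 0.11 × 0.11 = 0.0121
  Frost: 0.05 × 0.232 = 0.0116
Total = 0.05472.
P(Arden | evidence) = 0.0075 / 0.05472 ≈ 0.1371.

0.1371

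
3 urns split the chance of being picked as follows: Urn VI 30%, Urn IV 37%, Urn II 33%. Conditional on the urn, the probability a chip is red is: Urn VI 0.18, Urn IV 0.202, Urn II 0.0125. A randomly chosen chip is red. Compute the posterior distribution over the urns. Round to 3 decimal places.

Prior × likelihood for each hypothesis:
  Urn VI: 0.3 × 0.18 = 0.054
  Urn IV: 0.37 × 0.202 = 0.07474
  Urn II: 0.33 × 0.0125 = 0.004125
Sum = 0.132865.
P(Urn VI | red) = 0.054/0.132865 ≈ 0.406
P(Urn IV | red) = 0.07474/0.132865 ≈ 0.563
P(Urn II | red) = 0.004125/0.132865 ≈ 0.031
(Check: 0.406+0.563+0.031 = 1.000.)

Urn VI 0.406, Urn IV 0.563, Urn II 0.031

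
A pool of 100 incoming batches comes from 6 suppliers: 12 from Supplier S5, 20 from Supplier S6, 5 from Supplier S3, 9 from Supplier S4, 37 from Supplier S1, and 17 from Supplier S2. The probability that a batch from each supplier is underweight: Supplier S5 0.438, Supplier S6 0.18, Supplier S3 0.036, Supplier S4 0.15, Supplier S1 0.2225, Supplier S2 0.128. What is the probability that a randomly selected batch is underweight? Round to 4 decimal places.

Prior × likelihood for each hypothesis:
  Supplier S5: 0.12 × 0.438 = 0.05256
  Supplier S6: 0.2 × 0.18 = 0.036
  Supplier S3: 0.05 × 0.036 = 0.0018
  Supplier S4: 0.09 × 0.15 = 0.0135
  Supplier S1: 0.37 × 0.2225 = 0.082325
  Supplier S2: 0.17 × 0.128 = 0.02176
P(underweight) = 0.05256 + 0.036 + 0.0018 + 0.0135 + 0.082325 + 0.02176 = 0.207945 → 0.2079.

0.2079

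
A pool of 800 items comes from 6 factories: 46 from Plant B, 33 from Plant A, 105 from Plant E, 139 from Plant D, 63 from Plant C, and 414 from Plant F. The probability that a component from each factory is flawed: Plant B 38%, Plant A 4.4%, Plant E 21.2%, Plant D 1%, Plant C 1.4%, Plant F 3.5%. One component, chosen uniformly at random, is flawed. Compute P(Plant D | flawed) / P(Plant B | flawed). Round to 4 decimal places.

0.0795

By Bayes' rule, posterior ∝ prior × likelihood:
  Plant B: 0.0575 × 0.38 = 0.02185
  Plant A: 0.04125 × 0.044 = 0.001815
  Plant E: 0.13125 × 0.212 = 0.027825
  Plant D: 0.17375 × 0.01 = 0.0017375
  Plant C: 0.07875 × 0.014 = 0.0011025
  Plant F: 0.5175 × 0.035 = 0.0181125
Total = 0.0724425.
The ratio is 0.0017375 / 0.02185 (the normalizer cancels) = 0.0795.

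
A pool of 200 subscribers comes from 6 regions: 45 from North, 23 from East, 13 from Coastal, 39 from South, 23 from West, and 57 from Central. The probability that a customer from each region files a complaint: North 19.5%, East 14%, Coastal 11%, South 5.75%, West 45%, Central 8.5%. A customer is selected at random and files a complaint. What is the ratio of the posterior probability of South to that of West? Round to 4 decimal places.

0.2167

By Bayes' rule, posterior ∝ prior × likelihood:
  North: 0.225 × 0.195 = 0.043875
  East: 0.115 × 0.14 = 0.0161
  Coastal: 0.065 × 0.11 = 0.00715
  South: 0.195 × 0.0575 = 0.0112125
  West: 0.115 × 0.45 = 0.05175
  Central: 0.285 × 0.085 = 0.024225
Sum = 0.1543125.
The ratio is 0.0112125 / 0.05175 (the normalizer cancels) = 0.2167.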